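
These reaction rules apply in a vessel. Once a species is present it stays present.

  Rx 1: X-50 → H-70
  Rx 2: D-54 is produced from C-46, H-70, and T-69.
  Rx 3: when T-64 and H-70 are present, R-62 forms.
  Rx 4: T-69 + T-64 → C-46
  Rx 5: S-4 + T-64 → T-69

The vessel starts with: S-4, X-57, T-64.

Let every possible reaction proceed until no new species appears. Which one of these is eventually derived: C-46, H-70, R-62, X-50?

S-4 and T-64 present → T-69 forms (Rx 5).
T-69 and T-64 present → C-46 forms (Rx 4).
R-62 would need T-64 and H-70 (Rx 3), but H-70 never forms. H-70 would need X-50 (Rx 1), but X-50 never forms. No rule produces X-50, and it is not given.

C-46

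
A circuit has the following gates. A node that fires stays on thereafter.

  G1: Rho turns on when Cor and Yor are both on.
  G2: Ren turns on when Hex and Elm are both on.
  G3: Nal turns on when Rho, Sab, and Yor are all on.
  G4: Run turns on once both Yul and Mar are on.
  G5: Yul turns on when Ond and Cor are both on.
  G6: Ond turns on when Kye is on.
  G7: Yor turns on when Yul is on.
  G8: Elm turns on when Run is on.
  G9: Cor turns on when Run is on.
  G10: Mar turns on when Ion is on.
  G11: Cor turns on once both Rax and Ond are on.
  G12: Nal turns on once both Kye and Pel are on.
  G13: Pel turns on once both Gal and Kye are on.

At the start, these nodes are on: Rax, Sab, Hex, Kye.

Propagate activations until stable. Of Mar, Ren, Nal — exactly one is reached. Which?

G6: Kye on → Ond on.
G11: Rax and Ond on → Cor on.
Ond and Cor are on, so Yul turns on (G5).
G7: Yul on → Yor on.
Cor and Yor are on, so Rho turns on (G1).
G3: Rho, Sab, and Yor on → Nal on.
Mar would need Ion (G10), but Ion never turns on. Ren would need Hex and Elm (G2), but Elm never turns on.

Nal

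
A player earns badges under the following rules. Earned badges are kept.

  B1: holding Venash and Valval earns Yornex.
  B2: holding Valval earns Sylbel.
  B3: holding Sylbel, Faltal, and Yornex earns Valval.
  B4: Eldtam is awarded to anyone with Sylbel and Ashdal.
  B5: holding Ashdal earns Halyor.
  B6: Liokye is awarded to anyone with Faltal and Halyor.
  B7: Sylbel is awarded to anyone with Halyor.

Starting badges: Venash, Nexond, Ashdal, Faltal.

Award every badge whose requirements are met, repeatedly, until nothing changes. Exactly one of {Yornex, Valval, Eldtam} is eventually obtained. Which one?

Eldtam

With Ashdal, Halyor is earned (B5).
With Halyor, Sylbel is earned (B7).
With Sylbel and Ashdal, Eldtam is earned (B4).
Yornex would need Venash and Valval (B1), but Valval is never earned. Valval would need Sylbel, Faltal, and Yornex (B3), but Yornex is never earned.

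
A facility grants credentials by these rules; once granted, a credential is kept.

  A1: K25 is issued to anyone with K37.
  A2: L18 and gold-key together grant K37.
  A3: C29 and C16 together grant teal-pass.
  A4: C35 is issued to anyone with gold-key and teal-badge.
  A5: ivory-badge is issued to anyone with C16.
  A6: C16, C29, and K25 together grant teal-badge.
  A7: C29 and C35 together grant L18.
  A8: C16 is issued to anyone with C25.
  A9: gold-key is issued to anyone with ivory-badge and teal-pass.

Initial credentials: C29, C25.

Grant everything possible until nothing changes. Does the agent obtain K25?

K25 would need K37 (A1), but K37 is never granted.

No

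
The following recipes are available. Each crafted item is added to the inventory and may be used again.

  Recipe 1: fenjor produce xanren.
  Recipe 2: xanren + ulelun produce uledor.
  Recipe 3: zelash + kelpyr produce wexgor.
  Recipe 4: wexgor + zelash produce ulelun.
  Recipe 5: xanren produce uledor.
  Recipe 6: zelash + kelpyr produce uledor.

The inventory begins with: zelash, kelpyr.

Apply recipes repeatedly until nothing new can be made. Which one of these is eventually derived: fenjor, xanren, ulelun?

zelash + kelpyr → wexgor (Recipe 3).
Using Recipe 4, wexgor and zelash make ulelun.
xanren would need fenjor (Recipe 1), but fenjor is never obtained. No rule produces fenjor, and it is not given.

ulelun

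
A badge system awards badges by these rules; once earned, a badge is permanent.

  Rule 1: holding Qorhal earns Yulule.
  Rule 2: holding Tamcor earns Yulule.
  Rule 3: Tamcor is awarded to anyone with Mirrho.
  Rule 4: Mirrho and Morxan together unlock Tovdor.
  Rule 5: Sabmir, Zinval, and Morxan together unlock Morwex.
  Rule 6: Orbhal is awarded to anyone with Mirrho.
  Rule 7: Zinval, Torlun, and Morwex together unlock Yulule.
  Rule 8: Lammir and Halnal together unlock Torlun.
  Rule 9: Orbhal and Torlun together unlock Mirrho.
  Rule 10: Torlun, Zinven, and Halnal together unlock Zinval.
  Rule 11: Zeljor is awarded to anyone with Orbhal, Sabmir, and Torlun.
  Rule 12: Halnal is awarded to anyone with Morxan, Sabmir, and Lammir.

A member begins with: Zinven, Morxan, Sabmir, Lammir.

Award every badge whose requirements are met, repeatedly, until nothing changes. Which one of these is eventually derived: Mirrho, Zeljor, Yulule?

With Morxan, Sabmir, and Lammir, Halnal is earned (Rule 12).
With Lammir and Halnal, Torlun is earned (Rule 8).
With Torlun, Zinven, and Halnal, Zinval is earned (Rule 10).
With Sabmir, Zinval, and Morxan, Morwex is earned (Rule 5).
With Zinval, Torlun, and Morwex, Yulule is earned (Rule 7).
Zeljor would need Orbhal, Sabmir, and Torlun (Rule 11), but Orbhal is never earned. Mirrho would need Orbhal and Torlun (Rule 9), but Orbhal is never earned.

Yulule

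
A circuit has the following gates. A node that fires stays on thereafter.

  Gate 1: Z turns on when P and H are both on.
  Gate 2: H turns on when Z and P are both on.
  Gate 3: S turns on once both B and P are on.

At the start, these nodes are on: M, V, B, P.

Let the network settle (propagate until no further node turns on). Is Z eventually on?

Z would need P and H (Gate 1), but H never turns on.

No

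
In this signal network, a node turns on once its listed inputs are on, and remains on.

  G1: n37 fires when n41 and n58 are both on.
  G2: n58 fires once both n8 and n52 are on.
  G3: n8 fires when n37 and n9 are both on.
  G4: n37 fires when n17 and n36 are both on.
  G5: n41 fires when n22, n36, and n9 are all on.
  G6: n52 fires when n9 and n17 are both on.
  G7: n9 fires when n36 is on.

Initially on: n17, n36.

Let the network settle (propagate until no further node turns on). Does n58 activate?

G7: n36 on → n9 on.
n17 and n36 are on, so n37 fires (G4).
G6: n9 and n17 on → n52 on.
n37 and n9 are on, so n8 fires (G3).
n8 and n52 are on, so n58 fires (G2).

Yes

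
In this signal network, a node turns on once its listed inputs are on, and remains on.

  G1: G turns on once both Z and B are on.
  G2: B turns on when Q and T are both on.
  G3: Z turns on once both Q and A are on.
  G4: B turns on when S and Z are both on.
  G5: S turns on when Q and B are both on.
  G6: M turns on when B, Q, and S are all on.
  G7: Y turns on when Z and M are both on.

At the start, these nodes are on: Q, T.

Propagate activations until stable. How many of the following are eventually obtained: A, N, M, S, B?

3

G2: Q and T on → B on.
Q and B are on, so S turns on (G5).
B, Q, and S are on, so M turns on (G6).
No rule produces A, and it is not given.
No rule produces N, and it is not given.
M: reached.
S: reached.
B: reached.
Reached: M, S, and B — 3 of the 5.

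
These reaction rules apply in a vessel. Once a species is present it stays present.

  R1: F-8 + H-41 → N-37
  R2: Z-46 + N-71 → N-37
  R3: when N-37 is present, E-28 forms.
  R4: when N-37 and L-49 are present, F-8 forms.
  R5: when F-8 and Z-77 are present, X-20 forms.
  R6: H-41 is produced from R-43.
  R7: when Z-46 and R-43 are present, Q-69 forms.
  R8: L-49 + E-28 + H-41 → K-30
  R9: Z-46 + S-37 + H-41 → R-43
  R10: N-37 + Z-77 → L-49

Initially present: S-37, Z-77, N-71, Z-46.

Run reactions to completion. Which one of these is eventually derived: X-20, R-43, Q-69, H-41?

X-20

Z-46 and N-71 present → N-37 forms (R2).
N-37 and Z-77 present → L-49 forms (R10).
N-37 and L-49 present → F-8 forms (R4).
F-8 and Z-77 present → X-20 forms (R5).
R-43 would need Z-46, S-37, and H-41 (R9), but H-41 never forms. H-41 would need R-43 (R6), but R-43 never forms. Q-69 would need Z-46 and R-43 (R7), but R-43 never forms.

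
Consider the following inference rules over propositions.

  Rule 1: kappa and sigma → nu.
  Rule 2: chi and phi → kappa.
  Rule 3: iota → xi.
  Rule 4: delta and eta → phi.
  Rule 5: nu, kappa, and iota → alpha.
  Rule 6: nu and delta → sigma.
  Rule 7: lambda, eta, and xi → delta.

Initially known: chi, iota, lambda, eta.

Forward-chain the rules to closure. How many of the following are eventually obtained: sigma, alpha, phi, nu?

1

iota holds, so xi follows (Rule 3).
From lambda, eta, and xi, Rule 7 gives delta.
From delta and eta, Rule 4 gives phi.
sigma would need nu and delta (Rule 6), but nu is never established.
alpha would need nu, kappa, and iota (Rule 5), but nu is never established.
phi: reached.
nu would need kappa and sigma (Rule 1), but sigma is never established.
Reached: phi — 1 of the 4.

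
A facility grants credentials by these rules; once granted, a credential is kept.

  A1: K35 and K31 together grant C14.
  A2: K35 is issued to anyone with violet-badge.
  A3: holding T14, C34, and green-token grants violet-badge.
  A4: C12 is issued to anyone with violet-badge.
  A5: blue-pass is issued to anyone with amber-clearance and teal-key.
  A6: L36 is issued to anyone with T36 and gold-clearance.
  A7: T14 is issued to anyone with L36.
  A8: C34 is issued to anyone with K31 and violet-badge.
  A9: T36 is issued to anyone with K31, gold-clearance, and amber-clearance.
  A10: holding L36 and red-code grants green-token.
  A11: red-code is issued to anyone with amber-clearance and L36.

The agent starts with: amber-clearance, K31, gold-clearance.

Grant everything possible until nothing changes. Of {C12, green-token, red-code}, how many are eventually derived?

Holding K31, gold-clearance, and amber-clearance grants T36 (A9).
Holding T36 and gold-clearance grants L36 (A6).
Holding amber-clearance and L36 grants red-code (A11).
Holding L36 and red-code grants green-token (A10).
C12 would need violet-badge (A4), but violet-badge is never granted.
green-token: reached.
red-code: reached.
Reached: green-token and red-code — 2 of the 3.

2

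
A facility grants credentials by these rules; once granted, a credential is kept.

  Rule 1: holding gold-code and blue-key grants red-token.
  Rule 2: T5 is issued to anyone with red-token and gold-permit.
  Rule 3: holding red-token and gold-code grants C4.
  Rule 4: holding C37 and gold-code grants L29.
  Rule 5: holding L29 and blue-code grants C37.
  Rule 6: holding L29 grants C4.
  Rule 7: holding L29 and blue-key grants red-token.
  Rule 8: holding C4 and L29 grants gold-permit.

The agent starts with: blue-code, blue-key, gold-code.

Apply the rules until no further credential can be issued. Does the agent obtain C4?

Holding gold-code and blue-key grants red-token (Rule 1).
Holding red-token and gold-code grants C4 (Rule 3).

Yes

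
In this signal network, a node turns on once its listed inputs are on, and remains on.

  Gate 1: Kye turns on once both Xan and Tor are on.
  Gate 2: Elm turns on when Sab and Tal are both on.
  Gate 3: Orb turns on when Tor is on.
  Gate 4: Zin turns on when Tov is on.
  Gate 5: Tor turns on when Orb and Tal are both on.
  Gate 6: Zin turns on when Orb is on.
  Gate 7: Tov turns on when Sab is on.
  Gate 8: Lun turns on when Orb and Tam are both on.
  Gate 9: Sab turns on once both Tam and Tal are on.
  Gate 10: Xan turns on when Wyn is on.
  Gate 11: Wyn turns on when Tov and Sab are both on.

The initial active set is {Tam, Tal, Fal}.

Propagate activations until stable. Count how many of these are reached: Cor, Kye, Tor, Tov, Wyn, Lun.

Tam and Tal are on, so Sab turns on (Gate 9).
Gate 7: Sab on → Tov on.
Tov and Sab are on, so Wyn turns on (Gate 11).
No rule produces Cor, and it is not given.
Kye would need Xan and Tor (Gate 1), but Tor never turns on.
Tor would need Orb and Tal (Gate 5), but Orb never turns on.
Tov: reached.
Wyn: reached.
Lun would need Orb and Tam (Gate 8), but Orb never turns on.
Reached: Tov and Wyn — 2 of the 6.

2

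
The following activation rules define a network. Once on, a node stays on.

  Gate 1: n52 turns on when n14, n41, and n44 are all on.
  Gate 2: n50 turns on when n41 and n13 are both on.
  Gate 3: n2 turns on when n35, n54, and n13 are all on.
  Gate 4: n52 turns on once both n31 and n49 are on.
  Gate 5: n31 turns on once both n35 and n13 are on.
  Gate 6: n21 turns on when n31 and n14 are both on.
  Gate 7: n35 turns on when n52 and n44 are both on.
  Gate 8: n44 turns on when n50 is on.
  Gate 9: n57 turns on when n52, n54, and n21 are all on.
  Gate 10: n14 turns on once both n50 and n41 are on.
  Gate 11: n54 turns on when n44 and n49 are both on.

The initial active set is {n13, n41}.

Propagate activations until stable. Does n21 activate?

Yes

n41 and n13 are on, so n50 turns on (Gate 2).
n50 and n41 are on, so n14 turns on (Gate 10).
n50 is on, so n44 turns on (Gate 8).
n14, n41, and n44 are on, so n52 turns on (Gate 1).
n52 and n44 are on, so n35 turns on (Gate 7).
Gate 5: n35 and n13 on → n31 on.
Gate 6: n31 and n14 on → n21 on.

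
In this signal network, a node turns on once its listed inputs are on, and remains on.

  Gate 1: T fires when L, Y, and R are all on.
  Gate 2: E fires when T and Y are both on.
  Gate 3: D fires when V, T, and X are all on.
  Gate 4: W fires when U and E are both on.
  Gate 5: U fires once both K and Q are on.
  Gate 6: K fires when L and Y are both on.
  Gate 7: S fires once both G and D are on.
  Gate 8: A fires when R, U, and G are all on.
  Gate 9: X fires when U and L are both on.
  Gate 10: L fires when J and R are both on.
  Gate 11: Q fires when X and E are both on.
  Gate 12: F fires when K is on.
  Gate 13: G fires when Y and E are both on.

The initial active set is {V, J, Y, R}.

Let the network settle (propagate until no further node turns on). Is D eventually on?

D would need V, T, and X (Gate 3), but X never turns on.

No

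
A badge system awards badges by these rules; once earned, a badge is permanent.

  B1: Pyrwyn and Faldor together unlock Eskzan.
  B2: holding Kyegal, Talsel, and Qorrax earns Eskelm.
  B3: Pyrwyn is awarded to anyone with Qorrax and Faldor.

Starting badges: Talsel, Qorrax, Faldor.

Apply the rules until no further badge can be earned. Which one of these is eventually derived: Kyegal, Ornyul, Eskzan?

Eskzan

With Qorrax and Faldor, Pyrwyn is earned (B3).
With Pyrwyn and Faldor, Eskzan is earned (B1).
No rule produces Ornyul, and it is not given. No rule produces Kyegal, and it is not given.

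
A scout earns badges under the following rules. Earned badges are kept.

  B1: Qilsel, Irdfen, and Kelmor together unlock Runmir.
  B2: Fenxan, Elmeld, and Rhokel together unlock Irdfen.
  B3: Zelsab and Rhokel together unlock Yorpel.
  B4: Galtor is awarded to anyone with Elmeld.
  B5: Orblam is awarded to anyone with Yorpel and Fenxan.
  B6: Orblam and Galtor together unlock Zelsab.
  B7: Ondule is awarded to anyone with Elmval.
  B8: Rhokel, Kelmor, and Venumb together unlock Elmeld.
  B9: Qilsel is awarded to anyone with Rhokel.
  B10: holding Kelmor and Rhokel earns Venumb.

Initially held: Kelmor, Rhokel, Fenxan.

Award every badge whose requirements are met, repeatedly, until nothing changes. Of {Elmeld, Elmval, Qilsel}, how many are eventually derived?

2

With Kelmor and Rhokel, Venumb is earned (B10).
With Rhokel, Qilsel is earned (B9).
With Rhokel, Kelmor, and Venumb, Elmeld is earned (B8).
Elmeld: reached.
No rule produces Elmval, and it is not given.
Qilsel: reached.
Reached: Elmeld and Qilsel — 2 of the 3.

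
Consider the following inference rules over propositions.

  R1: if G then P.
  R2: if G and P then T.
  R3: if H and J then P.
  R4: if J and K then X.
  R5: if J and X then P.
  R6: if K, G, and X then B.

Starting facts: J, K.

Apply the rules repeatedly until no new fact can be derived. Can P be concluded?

Yes

J and K hold, so X follows (R4).
From J and X, R5 gives P.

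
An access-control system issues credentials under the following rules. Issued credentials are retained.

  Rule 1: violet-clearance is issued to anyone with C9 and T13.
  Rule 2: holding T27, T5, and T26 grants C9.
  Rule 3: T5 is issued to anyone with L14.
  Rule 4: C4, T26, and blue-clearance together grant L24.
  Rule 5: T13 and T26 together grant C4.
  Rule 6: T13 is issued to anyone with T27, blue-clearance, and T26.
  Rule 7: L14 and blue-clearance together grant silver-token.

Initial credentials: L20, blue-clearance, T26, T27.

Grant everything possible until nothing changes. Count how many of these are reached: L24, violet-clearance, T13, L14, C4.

Holding T27, blue-clearance, and T26 grants T13 (Rule 6).
Holding T13 and T26 grants C4 (Rule 5).
Holding C4, T26, and blue-clearance grants L24 (Rule 4).
L24: reached.
violet-clearance would need C9 and T13 (Rule 1), but C9 is never granted.
T13: reached.
No rule produces L14, and it is not given.
C4: reached.
Reached: L24, T13, and C4 — 3 of the 5.

3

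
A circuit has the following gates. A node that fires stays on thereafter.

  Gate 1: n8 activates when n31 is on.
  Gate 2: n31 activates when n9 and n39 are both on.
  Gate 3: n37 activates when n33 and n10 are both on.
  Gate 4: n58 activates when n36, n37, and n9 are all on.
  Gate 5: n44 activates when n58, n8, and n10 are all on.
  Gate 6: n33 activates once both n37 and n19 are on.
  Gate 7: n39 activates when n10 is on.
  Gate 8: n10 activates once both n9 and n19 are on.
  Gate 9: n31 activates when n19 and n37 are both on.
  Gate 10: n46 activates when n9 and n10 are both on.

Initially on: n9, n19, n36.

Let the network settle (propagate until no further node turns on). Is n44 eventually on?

No

n44 would need n58, n8, and n10 (Gate 5), but n58 never turns on.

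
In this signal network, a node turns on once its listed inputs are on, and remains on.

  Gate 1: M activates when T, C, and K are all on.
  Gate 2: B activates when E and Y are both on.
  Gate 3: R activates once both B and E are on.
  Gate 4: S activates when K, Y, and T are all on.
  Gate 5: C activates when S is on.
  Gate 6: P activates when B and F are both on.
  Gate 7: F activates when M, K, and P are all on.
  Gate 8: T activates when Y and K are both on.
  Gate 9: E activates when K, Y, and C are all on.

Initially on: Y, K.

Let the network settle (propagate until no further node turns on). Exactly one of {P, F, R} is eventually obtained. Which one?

R

Y and K are on, so T activates (Gate 8).
Gate 4: K, Y, and T on → S on.
S is on, so C activates (Gate 5).
K, Y, and C are on, so E activates (Gate 9).
Gate 2: E and Y on → B on.
B and E are on, so R activates (Gate 3).
F would need M, K, and P (Gate 7), but P never turns on. P would need B and F (Gate 6), but F never turns on.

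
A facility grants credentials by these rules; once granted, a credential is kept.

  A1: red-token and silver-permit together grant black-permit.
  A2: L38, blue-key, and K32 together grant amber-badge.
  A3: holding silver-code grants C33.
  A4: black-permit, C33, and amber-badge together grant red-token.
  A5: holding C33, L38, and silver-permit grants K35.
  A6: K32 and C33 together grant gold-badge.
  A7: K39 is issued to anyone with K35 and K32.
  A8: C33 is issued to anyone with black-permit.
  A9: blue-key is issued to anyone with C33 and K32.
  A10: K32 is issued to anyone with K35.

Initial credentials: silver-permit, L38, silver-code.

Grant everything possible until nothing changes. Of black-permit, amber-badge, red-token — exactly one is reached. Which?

Holding silver-code grants C33 (A3).
Holding C33, L38, and silver-permit grants K35 (A5).
Holding K35 grants K32 (A10).
Holding C33 and K32 grants blue-key (A9).
Holding L38, blue-key, and K32 grants amber-badge (A2).
red-token would need black-permit, C33, and amber-badge (A4), but black-permit is never granted. black-permit would need red-token and silver-permit (A1), but red-token is never granted.

amber-badge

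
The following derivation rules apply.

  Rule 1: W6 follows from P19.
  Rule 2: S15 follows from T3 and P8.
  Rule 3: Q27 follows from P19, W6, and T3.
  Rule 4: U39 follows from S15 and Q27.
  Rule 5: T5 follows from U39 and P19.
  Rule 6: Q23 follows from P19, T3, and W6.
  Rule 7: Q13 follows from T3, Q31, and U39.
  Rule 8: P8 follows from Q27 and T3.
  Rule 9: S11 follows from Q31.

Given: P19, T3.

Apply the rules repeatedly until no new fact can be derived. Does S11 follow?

No

S11 would need Q31 (Rule 9), but Q31 is never established.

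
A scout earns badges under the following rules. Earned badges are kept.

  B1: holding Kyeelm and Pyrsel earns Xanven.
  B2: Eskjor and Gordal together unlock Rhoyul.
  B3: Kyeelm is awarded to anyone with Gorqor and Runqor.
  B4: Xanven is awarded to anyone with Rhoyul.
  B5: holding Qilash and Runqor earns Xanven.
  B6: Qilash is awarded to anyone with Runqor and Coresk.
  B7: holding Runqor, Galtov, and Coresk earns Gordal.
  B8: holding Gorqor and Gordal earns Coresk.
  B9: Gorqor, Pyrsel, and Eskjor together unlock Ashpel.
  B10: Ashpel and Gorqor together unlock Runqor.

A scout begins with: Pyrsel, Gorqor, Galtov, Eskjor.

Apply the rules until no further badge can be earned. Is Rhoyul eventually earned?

Rhoyul would need Eskjor and Gordal (B2), but Gordal is never earned.

No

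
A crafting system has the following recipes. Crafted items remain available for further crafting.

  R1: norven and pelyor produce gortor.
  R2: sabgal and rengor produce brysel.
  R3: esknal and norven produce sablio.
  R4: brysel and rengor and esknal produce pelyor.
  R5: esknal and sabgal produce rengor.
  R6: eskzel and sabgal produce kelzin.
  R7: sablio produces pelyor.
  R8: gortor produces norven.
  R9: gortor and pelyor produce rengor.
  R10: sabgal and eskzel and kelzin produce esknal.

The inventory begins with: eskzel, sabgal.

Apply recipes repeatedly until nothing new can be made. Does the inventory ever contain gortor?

gortor would need norven and pelyor (R1), but norven is never obtained.

No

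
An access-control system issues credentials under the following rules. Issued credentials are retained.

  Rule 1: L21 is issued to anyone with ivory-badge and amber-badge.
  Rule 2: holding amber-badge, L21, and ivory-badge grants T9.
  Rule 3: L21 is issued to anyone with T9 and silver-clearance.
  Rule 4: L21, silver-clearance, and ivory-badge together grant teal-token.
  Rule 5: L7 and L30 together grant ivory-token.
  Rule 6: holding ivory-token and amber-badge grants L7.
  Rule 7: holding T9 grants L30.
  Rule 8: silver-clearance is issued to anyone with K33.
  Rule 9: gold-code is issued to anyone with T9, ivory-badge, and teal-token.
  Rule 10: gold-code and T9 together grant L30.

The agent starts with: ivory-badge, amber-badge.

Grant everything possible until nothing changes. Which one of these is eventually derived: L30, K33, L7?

L30

Holding ivory-badge and amber-badge grants L21 (Rule 1).
Holding amber-badge, L21, and ivory-badge grants T9 (Rule 2).
Holding T9 grants L30 (Rule 7).
No rule produces K33, and it is not given. L7 would need ivory-token and amber-badge (Rule 6), but ivory-token is never granted.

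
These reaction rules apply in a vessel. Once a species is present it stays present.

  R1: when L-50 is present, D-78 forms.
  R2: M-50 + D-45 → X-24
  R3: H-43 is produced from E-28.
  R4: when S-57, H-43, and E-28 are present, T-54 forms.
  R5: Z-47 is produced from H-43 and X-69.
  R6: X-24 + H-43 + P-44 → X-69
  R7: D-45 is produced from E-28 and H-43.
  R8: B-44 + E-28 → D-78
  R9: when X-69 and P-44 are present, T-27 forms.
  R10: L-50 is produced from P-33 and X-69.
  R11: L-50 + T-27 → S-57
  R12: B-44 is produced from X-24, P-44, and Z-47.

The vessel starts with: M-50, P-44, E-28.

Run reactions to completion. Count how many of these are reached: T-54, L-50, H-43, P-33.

E-28 present → H-43 forms (R3).
T-54 would need S-57, H-43, and E-28 (R4), but S-57 never forms.
L-50 would need P-33 and X-69 (R10), but P-33 never forms.
H-43: reached.
No rule produces P-33, and it is not given.
Reached: H-43 — 1 of the 4.

1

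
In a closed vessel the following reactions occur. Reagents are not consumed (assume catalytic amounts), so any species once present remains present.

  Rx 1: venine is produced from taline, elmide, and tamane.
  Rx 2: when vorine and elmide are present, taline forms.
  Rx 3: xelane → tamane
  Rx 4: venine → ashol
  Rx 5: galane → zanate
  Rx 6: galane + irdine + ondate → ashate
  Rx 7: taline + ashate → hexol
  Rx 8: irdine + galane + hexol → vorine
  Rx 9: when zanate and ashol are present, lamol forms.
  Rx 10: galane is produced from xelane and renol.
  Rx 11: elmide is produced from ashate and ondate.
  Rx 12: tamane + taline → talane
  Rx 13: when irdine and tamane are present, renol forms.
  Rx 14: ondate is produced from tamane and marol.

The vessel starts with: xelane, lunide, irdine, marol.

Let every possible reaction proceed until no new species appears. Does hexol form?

No

hexol would need taline and ashate (Rx 7), but taline never forms.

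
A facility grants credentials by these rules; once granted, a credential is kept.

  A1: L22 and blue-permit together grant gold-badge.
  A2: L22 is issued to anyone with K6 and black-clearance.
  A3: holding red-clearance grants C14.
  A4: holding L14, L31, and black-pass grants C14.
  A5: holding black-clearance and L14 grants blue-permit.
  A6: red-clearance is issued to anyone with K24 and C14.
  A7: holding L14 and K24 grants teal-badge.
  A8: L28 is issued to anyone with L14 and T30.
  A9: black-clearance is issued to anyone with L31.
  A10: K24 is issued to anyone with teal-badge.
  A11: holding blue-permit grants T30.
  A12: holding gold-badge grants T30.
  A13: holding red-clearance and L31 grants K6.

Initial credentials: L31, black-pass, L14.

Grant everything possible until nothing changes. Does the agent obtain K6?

No

K6 would need red-clearance and L31 (A13), but red-clearance is never granted.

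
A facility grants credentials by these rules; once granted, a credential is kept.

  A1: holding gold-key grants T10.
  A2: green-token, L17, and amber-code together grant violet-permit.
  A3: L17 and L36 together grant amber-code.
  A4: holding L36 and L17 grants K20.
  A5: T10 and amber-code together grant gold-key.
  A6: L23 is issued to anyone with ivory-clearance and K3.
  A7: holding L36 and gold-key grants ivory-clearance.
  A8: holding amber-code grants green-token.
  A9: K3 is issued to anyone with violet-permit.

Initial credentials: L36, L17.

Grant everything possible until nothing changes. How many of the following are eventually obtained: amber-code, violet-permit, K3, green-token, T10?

Holding L17 and L36 grants amber-code (A3).
Holding amber-code grants green-token (A8).
Holding green-token, L17, and amber-code grants violet-permit (A2).
Holding violet-permit grants K3 (A9).
amber-code: reached.
violet-permit: reached.
K3: reached.
green-token: reached.
T10 would need gold-key (A1), but gold-key is never granted.
Reached: amber-code, violet-permit, K3, and green-token — 4 of the 5.

4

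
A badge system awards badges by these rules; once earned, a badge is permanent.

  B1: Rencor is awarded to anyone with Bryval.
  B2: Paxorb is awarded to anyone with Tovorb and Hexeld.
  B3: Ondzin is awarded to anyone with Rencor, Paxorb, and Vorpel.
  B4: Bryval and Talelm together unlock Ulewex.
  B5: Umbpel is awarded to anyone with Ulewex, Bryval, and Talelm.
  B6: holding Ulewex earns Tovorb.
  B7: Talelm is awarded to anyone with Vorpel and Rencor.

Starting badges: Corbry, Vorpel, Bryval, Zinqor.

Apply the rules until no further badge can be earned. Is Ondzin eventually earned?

No

Ondzin would need Rencor, Paxorb, and Vorpel (B3), but Paxorb is never earned.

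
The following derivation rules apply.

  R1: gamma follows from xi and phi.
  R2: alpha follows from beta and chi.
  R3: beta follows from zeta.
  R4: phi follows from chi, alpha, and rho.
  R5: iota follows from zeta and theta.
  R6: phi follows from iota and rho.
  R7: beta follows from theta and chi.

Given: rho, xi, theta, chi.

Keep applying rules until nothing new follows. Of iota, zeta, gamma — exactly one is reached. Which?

From theta and chi, R7 gives beta.
From beta and chi, R2 gives alpha.
chi, alpha, and rho hold, so phi follows (R4).
From xi and phi, R1 gives gamma.
No rule produces zeta, and it is not given. iota would need zeta and theta (R5), but zeta is never established.

gamma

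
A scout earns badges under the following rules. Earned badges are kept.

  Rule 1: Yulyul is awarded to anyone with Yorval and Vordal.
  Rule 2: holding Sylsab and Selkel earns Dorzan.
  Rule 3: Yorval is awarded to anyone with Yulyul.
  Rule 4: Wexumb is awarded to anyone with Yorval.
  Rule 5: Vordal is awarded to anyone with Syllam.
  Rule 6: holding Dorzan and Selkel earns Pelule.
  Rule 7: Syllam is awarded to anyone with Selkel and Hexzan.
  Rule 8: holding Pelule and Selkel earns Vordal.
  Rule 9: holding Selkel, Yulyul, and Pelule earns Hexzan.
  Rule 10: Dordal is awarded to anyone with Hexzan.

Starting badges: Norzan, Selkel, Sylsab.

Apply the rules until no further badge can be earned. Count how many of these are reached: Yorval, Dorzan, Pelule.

With Sylsab and Selkel, Dorzan is earned (Rule 2).
With Dorzan and Selkel, Pelule is earned (Rule 6).
Yorval would need Yulyul (Rule 3), but Yulyul is never earned.
Dorzan: reached.
Pelule: reached.
Reached: Dorzan and Pelule — 2 of the 3.

2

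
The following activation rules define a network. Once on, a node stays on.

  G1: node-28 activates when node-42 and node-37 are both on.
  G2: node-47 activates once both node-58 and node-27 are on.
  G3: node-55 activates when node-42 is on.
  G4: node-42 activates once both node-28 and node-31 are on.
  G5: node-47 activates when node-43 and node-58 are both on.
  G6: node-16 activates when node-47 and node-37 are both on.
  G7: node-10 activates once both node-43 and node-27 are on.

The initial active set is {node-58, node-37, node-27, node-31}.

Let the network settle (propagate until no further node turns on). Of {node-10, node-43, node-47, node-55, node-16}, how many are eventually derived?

G2: node-58 and node-27 on → node-47 on.
G6: node-47 and node-37 on → node-16 on.
node-10 would need node-43 and node-27 (G7), but node-43 never turns on.
No rule produces node-43, and it is not given.
node-47: reached.
node-55 would need node-42 (G3), but node-42 never turns on.
node-16: reached.
Reached: node-47 and node-16 — 2 of the 5.

2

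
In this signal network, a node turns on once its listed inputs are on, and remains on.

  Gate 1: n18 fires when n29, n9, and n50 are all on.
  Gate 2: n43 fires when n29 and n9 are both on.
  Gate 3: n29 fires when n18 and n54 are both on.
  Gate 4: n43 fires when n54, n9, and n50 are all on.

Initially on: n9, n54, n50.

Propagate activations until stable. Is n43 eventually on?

Yes

Gate 4: n54, n9, and n50 on → n43 on.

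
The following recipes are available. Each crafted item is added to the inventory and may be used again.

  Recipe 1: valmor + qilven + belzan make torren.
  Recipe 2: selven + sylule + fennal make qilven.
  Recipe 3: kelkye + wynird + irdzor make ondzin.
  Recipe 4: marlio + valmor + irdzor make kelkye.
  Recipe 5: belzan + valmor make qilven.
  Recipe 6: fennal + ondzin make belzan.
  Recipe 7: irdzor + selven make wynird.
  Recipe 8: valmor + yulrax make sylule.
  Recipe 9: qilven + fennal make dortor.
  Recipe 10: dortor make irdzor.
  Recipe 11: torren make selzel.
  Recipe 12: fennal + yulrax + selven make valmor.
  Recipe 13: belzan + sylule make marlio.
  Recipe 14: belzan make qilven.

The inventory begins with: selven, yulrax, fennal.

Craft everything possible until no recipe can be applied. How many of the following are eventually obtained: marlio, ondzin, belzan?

marlio would need belzan and sylule (Recipe 13), but belzan is never obtained.
ondzin would need kelkye, wynird, and irdzor (Recipe 3), but kelkye is never obtained.
belzan would need fennal and ondzin (Recipe 6), but ondzin is never obtained.
None of the 3 are reached.

0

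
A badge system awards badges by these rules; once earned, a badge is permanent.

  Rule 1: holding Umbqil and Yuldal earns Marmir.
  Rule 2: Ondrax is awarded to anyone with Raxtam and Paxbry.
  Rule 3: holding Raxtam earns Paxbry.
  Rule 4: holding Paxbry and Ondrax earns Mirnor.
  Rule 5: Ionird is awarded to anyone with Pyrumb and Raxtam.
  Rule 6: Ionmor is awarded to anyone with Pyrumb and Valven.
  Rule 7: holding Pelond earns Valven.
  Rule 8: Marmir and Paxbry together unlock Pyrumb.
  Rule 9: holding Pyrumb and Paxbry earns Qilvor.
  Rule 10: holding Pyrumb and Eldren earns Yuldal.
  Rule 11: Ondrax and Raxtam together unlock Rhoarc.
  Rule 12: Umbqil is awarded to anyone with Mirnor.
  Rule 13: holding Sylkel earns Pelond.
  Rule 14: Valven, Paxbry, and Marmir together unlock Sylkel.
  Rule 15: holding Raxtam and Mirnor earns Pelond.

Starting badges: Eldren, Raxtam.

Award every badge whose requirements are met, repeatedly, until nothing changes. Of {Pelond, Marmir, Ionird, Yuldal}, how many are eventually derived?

1

With Raxtam, Paxbry is earned (Rule 3).
With Raxtam and Paxbry, Ondrax is earned (Rule 2).
With Paxbry and Ondrax, Mirnor is earned (Rule 4).
With Raxtam and Mirnor, Pelond is earned (Rule 15).
Pelond: reached.
Marmir would need Umbqil and Yuldal (Rule 1), but Yuldal is never earned.
Ionird would need Pyrumb and Raxtam (Rule 5), but Pyrumb is never earned.
Yuldal would need Pyrumb and Eldren (Rule 10), but Pyrumb is never earned.
Reached: Pelond — 1 of the 4.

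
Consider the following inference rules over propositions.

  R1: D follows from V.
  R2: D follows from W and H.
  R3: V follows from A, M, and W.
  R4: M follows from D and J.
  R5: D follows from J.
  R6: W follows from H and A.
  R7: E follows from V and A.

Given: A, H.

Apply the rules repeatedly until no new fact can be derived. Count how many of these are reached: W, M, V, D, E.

2

From H and A, R6 gives W.
W and H hold, so D follows (R2).
W: reached.
M would need D and J (R4), but J is never established.
V would need A, M, and W (R3), but M is never established.
D: reached.
E would need V and A (R7), but V is never established.
Reached: W and D — 2 of the 5.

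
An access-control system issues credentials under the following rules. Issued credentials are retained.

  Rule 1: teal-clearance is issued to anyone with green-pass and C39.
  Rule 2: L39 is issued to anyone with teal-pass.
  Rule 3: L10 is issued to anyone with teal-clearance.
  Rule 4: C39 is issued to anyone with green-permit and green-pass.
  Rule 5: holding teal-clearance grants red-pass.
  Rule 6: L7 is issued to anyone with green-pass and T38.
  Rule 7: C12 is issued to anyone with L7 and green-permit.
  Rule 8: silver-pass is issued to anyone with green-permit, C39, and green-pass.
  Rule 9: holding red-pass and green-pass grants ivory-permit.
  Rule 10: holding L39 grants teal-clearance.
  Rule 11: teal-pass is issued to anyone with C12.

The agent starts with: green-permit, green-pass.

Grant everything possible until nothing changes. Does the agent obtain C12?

C12 would need L7 and green-permit (Rule 7), but L7 is never granted.

No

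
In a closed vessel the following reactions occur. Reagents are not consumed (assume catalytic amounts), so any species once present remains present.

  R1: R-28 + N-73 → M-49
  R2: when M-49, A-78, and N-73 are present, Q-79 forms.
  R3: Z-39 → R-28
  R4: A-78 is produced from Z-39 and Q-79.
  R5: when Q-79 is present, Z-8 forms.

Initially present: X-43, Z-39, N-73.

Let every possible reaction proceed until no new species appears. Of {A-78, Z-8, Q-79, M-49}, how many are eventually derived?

1

Z-39 present → R-28 forms (R3).
R-28 and N-73 present → M-49 forms (R1).
A-78 would need Z-39 and Q-79 (R4), but Q-79 never forms.
Z-8 would need Q-79 (R5), but Q-79 never forms.
Q-79 would need M-49, A-78, and N-73 (R2), but A-78 never forms.
M-49: reached.
Reached: M-49 — 1 of the 4.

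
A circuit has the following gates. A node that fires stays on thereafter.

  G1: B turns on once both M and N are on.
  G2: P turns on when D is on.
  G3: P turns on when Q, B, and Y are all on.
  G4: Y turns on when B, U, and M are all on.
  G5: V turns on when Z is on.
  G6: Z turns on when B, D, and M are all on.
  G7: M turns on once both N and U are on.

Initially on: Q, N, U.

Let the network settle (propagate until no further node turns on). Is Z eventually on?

Z would need B, D, and M (G6), but D never turns on.

No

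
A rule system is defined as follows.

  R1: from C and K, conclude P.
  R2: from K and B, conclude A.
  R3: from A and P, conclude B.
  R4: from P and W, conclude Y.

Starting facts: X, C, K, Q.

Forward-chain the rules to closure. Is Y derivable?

Y would need P and W (R4), but W is never established.

No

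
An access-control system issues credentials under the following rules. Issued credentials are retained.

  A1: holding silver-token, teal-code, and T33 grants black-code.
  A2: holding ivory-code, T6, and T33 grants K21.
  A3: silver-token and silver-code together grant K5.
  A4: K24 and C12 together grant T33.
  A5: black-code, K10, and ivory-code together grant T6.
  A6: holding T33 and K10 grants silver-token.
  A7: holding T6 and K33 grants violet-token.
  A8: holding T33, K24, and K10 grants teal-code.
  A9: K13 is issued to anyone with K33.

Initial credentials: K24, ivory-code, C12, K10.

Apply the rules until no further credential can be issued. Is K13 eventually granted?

K13 would need K33 (A9), but K33 is never granted.

No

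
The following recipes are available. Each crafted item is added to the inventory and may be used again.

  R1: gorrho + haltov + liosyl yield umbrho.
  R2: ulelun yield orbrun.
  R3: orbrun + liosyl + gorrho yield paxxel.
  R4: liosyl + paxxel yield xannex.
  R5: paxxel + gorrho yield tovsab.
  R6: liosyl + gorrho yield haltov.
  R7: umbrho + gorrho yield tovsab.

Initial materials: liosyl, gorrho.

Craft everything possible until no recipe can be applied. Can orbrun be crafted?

No

orbrun would need ulelun (R2), but ulelun is never obtained.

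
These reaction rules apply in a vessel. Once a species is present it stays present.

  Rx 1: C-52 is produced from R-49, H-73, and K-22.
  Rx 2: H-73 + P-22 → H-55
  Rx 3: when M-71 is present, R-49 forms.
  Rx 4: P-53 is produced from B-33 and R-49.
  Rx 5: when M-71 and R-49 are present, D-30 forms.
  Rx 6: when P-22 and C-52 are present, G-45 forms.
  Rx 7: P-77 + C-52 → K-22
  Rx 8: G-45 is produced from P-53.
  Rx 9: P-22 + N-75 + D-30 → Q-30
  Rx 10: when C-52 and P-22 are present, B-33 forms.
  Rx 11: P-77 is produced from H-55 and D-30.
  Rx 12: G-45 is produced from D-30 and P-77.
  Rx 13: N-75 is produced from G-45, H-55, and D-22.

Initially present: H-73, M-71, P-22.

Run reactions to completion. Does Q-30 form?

No

Q-30 would need P-22, N-75, and D-30 (Rx 9), but N-75 never forms.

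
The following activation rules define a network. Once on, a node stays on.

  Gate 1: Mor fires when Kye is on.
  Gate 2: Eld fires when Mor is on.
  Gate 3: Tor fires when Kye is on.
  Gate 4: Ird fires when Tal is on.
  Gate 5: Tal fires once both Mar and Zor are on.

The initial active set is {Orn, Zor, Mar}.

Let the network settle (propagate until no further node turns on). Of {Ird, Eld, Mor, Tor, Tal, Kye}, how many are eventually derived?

2

Mar and Zor are on, so Tal fires (Gate 5).
Tal is on, so Ird fires (Gate 4).
Ird: reached.
Eld would need Mor (Gate 2), but Mor never turns on.
Mor would need Kye (Gate 1), but Kye never turns on.
Tor would need Kye (Gate 3), but Kye never turns on.
Tal: reached.
No rule produces Kye, and it is not given.
Reached: Ird and Tal — 2 of the 6.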